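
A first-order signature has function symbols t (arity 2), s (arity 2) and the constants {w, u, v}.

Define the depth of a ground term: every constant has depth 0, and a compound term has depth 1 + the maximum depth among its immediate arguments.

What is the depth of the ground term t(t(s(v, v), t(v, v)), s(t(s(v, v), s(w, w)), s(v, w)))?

depth(s(v, v)) = 1 + max(0, 0) = 1
depth(t(v, v)) = 1 + max(0, 0) = 1
depth(t(s(v, v), t(v, v))) = 1 + max(1, 1) = 2
depth(s(w, w)) = 1 + max(0, 0) = 1
depth(t(s(v, v), s(w, w))) = 1 + max(1, 1) = 2
depth(s(v, w)) = 1 + max(0, 0) = 1
depth(s(t(s(v, v), s(w, w)), s(v, w))) = 1 + max(2, 1) = 3
depth(t(t(s(v, v), t(v, v)), s(t(s(v, v), s(w, w)), s(v, w)))) = 1 + max(2, 3) = 4

4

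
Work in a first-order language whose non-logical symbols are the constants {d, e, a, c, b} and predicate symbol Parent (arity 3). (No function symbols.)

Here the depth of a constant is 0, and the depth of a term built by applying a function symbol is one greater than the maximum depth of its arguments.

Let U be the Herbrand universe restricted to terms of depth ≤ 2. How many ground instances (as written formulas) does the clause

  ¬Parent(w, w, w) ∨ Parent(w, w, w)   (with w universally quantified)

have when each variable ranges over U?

Ground terms of depth ≤ 2:
  With no function symbols every ground term is a constant, so there are exactly 5 ground terms at every depth bound.
  N_0 = 5
  N_1 = 5
  N_2 = 5
  Explicitly: d, e, a, c, b.
So there are 5 ground terms available for substitution.
The body mentions the single quantified variable w; since ground terms form a free algebra, no two substitutions collapse to the same formula.
Number of ground instances = 5.

5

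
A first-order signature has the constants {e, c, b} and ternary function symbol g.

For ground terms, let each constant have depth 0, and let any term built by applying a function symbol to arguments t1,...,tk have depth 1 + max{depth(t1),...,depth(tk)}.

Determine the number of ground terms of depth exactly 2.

Count level by level. With function symbols g/3, the terms of depth ≤ k are the 3 constants together with each function applied to depth-≤(k−1) tuples, so N_k = 3 + N_{k-1}^3.
N_0 = 3
N_1 = 3 + 3^3 = 30
N_2 = 3 + 30^3 = 27003
Terms of depth exactly 2: N_2 − N_1 = 27003 − 30 = 26973.

26973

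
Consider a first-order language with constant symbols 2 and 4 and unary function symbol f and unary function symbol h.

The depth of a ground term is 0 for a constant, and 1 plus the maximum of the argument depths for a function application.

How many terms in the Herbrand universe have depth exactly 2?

Count level by level. With function symbols f/1, h/1, the terms of depth ≤ k are the 2 constants together with each function applied to depth-≤(k−1) tuples, so N_k = 2 + N_{k-1} + N_{k-1}.
N_0 = 2
N_1 = 2 + 2 + 2 = 6
N_2 = 2 + 6 + 6 = 14
Terms of depth exactly 2: N_2 − N_1 = 14 − 6 = 8.

8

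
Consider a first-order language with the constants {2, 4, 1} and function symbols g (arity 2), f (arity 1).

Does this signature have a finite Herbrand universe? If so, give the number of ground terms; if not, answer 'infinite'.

The signature has at least one function symbol (g, arity 2) and at least one constant (2).
Iterating g gives infinitely many distinct ground terms: 2, g(2, 2), g(g(2, 2), g(2, 2)), ...
So the Herbrand universe is infinite.

infinite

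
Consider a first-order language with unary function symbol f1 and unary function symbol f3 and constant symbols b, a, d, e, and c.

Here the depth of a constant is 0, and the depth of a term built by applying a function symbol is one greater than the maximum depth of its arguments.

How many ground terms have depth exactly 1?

10

Let N_k count ground terms of depth at most k. Each non-constant term of depth ≤ k is some function symbol applied to depth-≤(k−1) arguments, giving N_k = 5 + N_{k-1} + N_{k-1}.
N_0 = 5
N_1 = 5 + 5 + 5 = 15
Terms of depth exactly 1: N_1 − N_0 = 15 − 5 = 10.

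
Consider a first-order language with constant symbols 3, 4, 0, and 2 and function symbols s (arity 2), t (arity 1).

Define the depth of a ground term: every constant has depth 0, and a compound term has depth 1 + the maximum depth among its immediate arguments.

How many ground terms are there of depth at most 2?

604

Let N_k = |{terms of depth ≤ k}|. Then N_0 = 4 and N_k = 4 + N_{k-1}^2 + N_{k-1} for k ≥ 1 (one summand per function symbol, arity giving the exponent).
N_0 = 4
N_1 = 4 + 4^2 + 4 = 24
N_2 = 4 + 24^2 + 24 = 604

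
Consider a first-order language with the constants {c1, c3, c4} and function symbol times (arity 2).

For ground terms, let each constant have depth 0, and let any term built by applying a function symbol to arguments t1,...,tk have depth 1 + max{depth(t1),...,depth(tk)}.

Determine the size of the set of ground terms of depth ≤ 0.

Let N_k count ground terms of depth at most k. Each non-constant term of depth ≤ k is some function symbol applied to depth-≤(k−1) arguments, giving N_k = 3 + N_{k-1}^2.
N_0 = 3
Explicitly: c1, c3, c4.

3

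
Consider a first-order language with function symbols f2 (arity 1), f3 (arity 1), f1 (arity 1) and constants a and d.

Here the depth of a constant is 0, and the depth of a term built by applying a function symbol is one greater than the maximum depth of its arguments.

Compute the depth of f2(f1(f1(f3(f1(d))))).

5

depth(f1(d)) = 1 + depth(d) = 1 + 0 = 1
depth(f3(f1(d))) = 1 + depth(f1(d)) = 1 + 1 = 2
depth(f1(f3(f1(d)))) = 1 + depth(f3(f1(d))) = 1 + 2 = 3
depth(f1(f1(f3(f1(d))))) = 1 + depth(f1(f3(f1(d)))) = 1 + 3 = 4
depth(f2(f1(f1(f3(f1(d)))))) = 1 + depth(f1(f1(f3(f1(d))))) = 1 + 4 = 5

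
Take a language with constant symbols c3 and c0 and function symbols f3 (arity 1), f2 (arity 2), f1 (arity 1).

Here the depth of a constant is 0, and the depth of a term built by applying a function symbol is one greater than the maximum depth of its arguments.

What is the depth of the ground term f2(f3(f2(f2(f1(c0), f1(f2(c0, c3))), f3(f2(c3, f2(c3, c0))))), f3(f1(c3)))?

6

depth(f1(c0)) = 1 + depth(c0) = 1 + 0 = 1
depth(f2(c0, c3)) = 1 + max(0, 0) = 1
depth(f1(f2(c0, c3))) = 1 + depth(f2(c0, c3)) = 1 + 1 = 2
depth(f2(f1(c0), f1(f2(c0, c3)))) = 1 + max(1, 2) = 3
depth(f2(c3, c0)) = 1 + max(0, 0) = 1
depth(f2(c3, f2(c3, c0))) = 1 + max(0, 1) = 2
depth(f3(f2(c3, f2(c3, c0)))) = 1 + depth(f2(c3, f2(c3, c0))) = 1 + 2 = 3
depth(f2(f2(f1(c0), f1(f2(c0, c3))), f3(f2(c3, f2(c3, c0))))) = 1 + max(3, 3) = 4
depth(f3(f2(f2(f1(c0), f1(f2(c0, c3))), f3(f2(c3, f2(c3, c0)))))) = 1 + depth(f2(f2(f1(c0), f1(f2(c0, c3))), f3(f2(c3, f2(c3, c0))))) = 1 + 4 = 5
depth(f1(c3)) = 1 + depth(c3) = 1 + 0 = 1
depth(f3(f1(c3))) = 1 + depth(f1(c3)) = 1 + 1 = 2
depth(f2(f3(f2(f2(f1(c0), f1(f2(c0, c3))), f3(f2(c3, f2(c3, c0))))), f3(f1(c3)))) = 1 + max(5, 2) = 6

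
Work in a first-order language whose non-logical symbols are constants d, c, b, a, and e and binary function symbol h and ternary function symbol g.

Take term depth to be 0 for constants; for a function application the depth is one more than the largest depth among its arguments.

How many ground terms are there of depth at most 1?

Count level by level. With function symbols h/2, g/3, the terms of depth ≤ k are the 5 constants together with each function applied to depth-≤(k−1) tuples, so N_k = 5 + N_{k-1}^2 + N_{k-1}^3.
N_0 = 5
N_1 = 5 + 5^2 + 5^3 = 155

155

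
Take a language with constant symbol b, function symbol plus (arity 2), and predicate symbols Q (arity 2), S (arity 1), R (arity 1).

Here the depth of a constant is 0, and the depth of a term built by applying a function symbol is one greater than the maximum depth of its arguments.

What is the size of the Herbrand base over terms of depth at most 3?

728

First count ground terms of depth ≤ 3.
If N_k denotes the number of depth-≤k ground terms, the 1 constant gives N_0 = 1, and each function symbol of arity r contributes N_{k-1}^r new terms at level k: N_k = 1 + N_{k-1}^2.
N_0 = 1
N_1 = 1 + 1^2 = 2
N_2 = 1 + 2^2 = 5
N_3 = 1 + 5^2 = 26
So |H| = 26.
A ground atom is a predicate applied to a tuple of terms from H, so the count is the sum over predicates of |H|^arity:
  Q: 26^2 = 676;  S: 26;  R: 26
Total ground atoms: 676 + 26 + 26 = 728.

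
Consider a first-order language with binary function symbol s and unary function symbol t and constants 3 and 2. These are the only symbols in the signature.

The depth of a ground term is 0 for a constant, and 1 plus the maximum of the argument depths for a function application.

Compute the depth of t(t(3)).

2

depth(t(3)) = 1 + depth(3) = 1 + 0 = 1
depth(t(t(3))) = 1 + depth(t(3)) = 1 + 1 = 2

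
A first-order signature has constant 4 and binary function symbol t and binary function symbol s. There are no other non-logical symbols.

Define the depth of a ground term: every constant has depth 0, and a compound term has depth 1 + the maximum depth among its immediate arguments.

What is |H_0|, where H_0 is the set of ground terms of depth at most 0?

1

If N_k denotes the number of depth-≤k ground terms, the 1 constant gives N_0 = 1, and each function symbol of arity r contributes N_{k-1}^r new terms at level k: N_k = 1 + N_{k-1}^2 + N_{k-1}^2.
N_0 = 1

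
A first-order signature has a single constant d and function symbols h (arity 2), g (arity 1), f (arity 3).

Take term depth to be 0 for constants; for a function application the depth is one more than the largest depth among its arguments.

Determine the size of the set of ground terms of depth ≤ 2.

Let N_k = |{terms of depth ≤ k}|. Then N_0 = 1 and N_k = 1 + N_{k-1}^2 + N_{k-1} + N_{k-1}^3 for k ≥ 1 (one summand per function symbol, arity giving the exponent).
N_0 = 1
N_1 = 1 + 1^2 + 1 + 1^3 = 4
N_2 = 1 + 4^2 + 4 + 4^3 = 85

85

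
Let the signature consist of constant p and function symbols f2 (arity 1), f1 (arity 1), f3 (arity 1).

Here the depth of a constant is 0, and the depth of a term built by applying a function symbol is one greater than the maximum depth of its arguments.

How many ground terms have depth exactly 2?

9

If N_k denotes the number of depth-≤k ground terms, the 1 constant gives N_0 = 1, and each function symbol of arity r contributes N_{k-1}^r new terms at level k: N_k = 1 + N_{k-1} + N_{k-1} + N_{k-1}.
N_0 = 1
N_1 = 1 + 1 + 1 + 1 = 4
N_2 = 1 + 4 + 4 + 4 = 13
Terms of depth exactly 2: N_2 − N_1 = 13 − 4 = 9.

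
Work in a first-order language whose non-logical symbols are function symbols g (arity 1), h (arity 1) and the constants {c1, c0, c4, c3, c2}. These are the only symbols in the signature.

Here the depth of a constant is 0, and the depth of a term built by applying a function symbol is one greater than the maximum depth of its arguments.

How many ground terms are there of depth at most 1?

15

Count level by level. With function symbols g/1, h/1, the terms of depth ≤ k are the 5 constants together with each function applied to depth-≤(k−1) tuples, so N_k = 5 + N_{k-1} + N_{k-1}.
N_0 = 5
N_1 = 5 + 5 + 5 = 15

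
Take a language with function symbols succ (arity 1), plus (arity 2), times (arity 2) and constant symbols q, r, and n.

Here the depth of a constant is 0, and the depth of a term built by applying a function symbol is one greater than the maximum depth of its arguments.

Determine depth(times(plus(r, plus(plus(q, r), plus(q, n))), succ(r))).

4

depth(plus(q, r)) = 1 + max(0, 0) = 1
depth(plus(q, n)) = 1 + max(0, 0) = 1
depth(plus(plus(q, r), plus(q, n))) = 1 + max(1, 1) = 2
depth(plus(r, plus(plus(q, r), plus(q, n)))) = 1 + max(0, 2) = 3
depth(succ(r)) = 1 + depth(r) = 1 + 0 = 1
depth(times(plus(r, plus(plus(q, r), plus(q, n))), succ(r))) = 1 + max(3, 1) = 4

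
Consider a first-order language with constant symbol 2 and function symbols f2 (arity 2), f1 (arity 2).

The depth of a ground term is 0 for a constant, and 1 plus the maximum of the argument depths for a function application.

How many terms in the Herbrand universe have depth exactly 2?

Let N_k = |{terms of depth ≤ k}|. Then N_0 = 1 and N_k = 1 + N_{k-1}^2 + N_{k-1}^2 for k ≥ 1 (one summand per function symbol, arity giving the exponent).
N_0 = 1
N_1 = 1 + 1^2 + 1^2 = 3
N_2 = 1 + 3^2 + 3^2 = 19
Terms of depth exactly 2: N_2 − N_1 = 19 − 3 = 16.

16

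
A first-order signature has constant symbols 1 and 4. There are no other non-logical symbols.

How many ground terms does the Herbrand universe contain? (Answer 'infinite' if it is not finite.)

2

There are no function symbols, so every ground term is one of the 2 constants.
The Herbrand universe is {1, 4}, which is finite with 2 elements.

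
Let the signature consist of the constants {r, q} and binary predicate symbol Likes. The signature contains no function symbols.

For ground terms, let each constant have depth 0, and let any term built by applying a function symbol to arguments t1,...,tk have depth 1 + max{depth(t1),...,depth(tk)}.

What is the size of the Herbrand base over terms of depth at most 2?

First count ground terms of depth ≤ 2.
With no function symbols every ground term is a constant, so there are exactly 2 ground terms at every depth bound.
N_0 = 2
N_1 = 2
N_2 = 2
So |H| = 2.
A ground atom is a predicate applied to a tuple of terms from H, so the count is the sum over predicates of |H|^arity:
  Likes: 2^2 = 4
Total ground atoms: 4.

4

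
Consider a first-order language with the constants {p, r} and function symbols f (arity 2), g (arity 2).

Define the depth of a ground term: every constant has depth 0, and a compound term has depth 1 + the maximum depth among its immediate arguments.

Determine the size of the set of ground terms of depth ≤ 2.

Let N_k count ground terms of depth at most k. Each non-constant term of depth ≤ k is some function symbol applied to depth-≤(k−1) arguments, giving N_k = 2 + N_{k-1}^2 + N_{k-1}^2.
N_0 = 2
N_1 = 2 + 2^2 + 2^2 = 10
N_2 = 2 + 10^2 + 10^2 = 202

202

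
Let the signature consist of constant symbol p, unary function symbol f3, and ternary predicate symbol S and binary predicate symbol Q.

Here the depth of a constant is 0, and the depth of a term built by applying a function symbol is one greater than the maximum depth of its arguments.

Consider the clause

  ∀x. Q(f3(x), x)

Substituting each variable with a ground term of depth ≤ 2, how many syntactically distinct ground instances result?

3

Ground terms of depth ≤ 2:
  Count level by level. With function symbols f3/1, the terms of depth ≤ k are the 1 constant together with each function applied to depth-≤(k−1) tuples, so N_k = 1 + N_{k-1}.
  N_0 = 1
  N_1 = 1 + 1 = 2
  N_2 = 1 + 2 = 3
So there are 3 ground terms available for substitution.
The body mentions the single quantified variable x; since ground terms form a free algebra, no two substitutions collapse to the same formula.
Number of ground instances = 3.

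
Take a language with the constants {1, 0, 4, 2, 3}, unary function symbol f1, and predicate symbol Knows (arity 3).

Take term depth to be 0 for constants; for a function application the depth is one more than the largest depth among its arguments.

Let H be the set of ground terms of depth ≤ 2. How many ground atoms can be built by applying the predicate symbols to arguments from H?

First count ground terms of depth ≤ 2.
If N_k denotes the number of depth-≤k ground terms, the 5 constants give N_0 = 5, and each function symbol of arity r contributes N_{k-1}^r new terms at level k: N_k = 5 + N_{k-1}.
N_0 = 5
N_1 = 5 + 5 = 10
N_2 = 5 + 10 = 15
So |H| = 15.
Each predicate of arity r yields |H|^r ground atoms (one per choice of an r-tuple from H):
  Knows: 15^3 = 3375
Total ground atoms: 3375.

3375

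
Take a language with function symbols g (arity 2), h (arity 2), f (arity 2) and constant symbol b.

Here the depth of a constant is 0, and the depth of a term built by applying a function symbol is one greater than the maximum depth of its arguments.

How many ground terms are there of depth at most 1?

4

Write N_k for the number of ground terms of depth ≤ k. A term of depth ≤ k is either a constant or a function symbol applied to arguments of depth ≤ k−1, so N_k = 1 + N_{k-1}^2 + N_{k-1}^2 + N_{k-1}^2.
N_0 = 1
N_1 = 1 + 1^2 + 1^2 + 1^2 = 4
Explicitly: b, g(b, b), h(b, b), f(b, b).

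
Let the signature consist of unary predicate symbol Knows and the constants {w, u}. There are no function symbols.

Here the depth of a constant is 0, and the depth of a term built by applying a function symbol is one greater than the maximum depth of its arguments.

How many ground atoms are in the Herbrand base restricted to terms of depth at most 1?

2

First count ground terms of depth ≤ 1.
With no function symbols every ground term is a constant, so there are exactly 2 ground terms at every depth bound.
N_0 = 2
N_1 = 2
So |H| = 2.
Each predicate of arity r yields |H|^r ground atoms (one per choice of an r-tuple from H):
  Knows: 2
Total ground atoms: 2.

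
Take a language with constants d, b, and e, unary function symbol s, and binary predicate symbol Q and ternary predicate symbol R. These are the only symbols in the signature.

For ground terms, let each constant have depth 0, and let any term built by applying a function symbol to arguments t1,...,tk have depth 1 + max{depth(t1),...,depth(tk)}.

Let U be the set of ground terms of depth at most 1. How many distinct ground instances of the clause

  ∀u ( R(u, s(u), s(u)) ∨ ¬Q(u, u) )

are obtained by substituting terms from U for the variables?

6

Ground terms of depth ≤ 1:
  Write N_k for the number of ground terms of depth ≤ k. A term of depth ≤ k is either a constant or a function symbol applied to arguments of depth ≤ k−1, so N_k = 3 + N_{k-1}.
  N_0 = 3
  N_1 = 3 + 3 = 6
So there are 6 ground terms available for substitution.
The variable u ranges independently over the available ground terms, and distinct assignments produce distinct instances.
Number of ground instances = 6.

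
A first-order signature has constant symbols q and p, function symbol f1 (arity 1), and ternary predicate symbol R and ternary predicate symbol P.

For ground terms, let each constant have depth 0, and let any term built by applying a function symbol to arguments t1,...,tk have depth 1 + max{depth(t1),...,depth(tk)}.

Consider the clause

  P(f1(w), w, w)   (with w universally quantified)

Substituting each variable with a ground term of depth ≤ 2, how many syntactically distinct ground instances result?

Ground terms of depth ≤ 2:
  Let N_k = |{terms of depth ≤ k}|. Then N_0 = 2 and N_k = 2 + N_{k-1} for k ≥ 1 (one summand per function symbol, arity giving the exponent).
  N_0 = 2
  N_1 = 2 + 2 = 4
  N_2 = 2 + 4 = 6
  Explicitly: q, p, f1(q), f1(p), f1(f1(q)), f1(f1(p)).
So there are 6 ground terms available for substitution.
The clause has 1 distinct variable (w), which appears in the body. In the free term algebra distinct substitutions yield syntactically distinct ground instances.
Number of ground instances = 6.

6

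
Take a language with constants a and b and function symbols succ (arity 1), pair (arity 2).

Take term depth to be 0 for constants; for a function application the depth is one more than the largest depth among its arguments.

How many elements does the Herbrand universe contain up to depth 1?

Write N_k for the number of ground terms of depth ≤ k. A term of depth ≤ k is either a constant or a function symbol applied to arguments of depth ≤ k−1, so N_k = 2 + N_{k-1} + N_{k-1}^2.
N_0 = 2
N_1 = 2 + 2 + 2^2 = 8
Explicitly: a, b, succ(a), succ(b), pair(a, a), pair(a, b), pair(b, a), pair(b, b).

8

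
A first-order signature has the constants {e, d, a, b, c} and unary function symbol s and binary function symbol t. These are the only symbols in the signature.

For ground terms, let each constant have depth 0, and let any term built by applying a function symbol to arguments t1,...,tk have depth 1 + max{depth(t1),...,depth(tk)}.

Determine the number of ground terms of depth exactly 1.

Count level by level. With function symbols s/1, t/2, the terms of depth ≤ k are the 5 constants together with each function applied to depth-≤(k−1) tuples, so N_k = 5 + N_{k-1} + N_{k-1}^2.
N_0 = 5
N_1 = 5 + 5 + 5^2 = 35
Terms of depth exactly 1: N_1 − N_0 = 35 − 5 = 30.

30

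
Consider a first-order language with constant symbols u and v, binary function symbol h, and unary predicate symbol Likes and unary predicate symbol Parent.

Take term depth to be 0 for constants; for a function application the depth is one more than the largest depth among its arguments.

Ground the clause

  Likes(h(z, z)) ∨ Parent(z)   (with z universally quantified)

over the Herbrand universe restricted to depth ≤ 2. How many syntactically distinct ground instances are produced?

38

Ground terms of depth ≤ 2:
  Let N_k = |{terms of depth ≤ k}|. Then N_0 = 2 and N_k = 2 + N_{k-1}^2 for k ≥ 1 (one summand per function symbol, arity giving the exponent).
  N_0 = 2
  N_1 = 2 + 2^2 = 6
  N_2 = 2 + 6^2 = 38
So there are 38 ground terms available for substitution.
There is 1 variable to instantiate (z),  occurring in at least one literal, so different choices give different ground instances.
Number of ground instances = 38.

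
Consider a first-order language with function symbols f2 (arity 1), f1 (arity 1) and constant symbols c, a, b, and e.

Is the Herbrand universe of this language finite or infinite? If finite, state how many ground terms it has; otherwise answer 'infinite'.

The signature has at least one function symbol (f2, arity 1) and at least one constant (c).
Iterating f2 gives infinitely many distinct ground terms: c, f2(c), f2(f2(c)), ...
So the Herbrand universe is infinite.

infinite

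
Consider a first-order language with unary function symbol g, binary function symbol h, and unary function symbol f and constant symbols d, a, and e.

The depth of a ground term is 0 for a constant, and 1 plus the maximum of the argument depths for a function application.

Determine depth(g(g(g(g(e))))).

depth(g(e)) = 1 + depth(e) = 1 + 0 = 1
depth(g(g(e))) = 1 + depth(g(e)) = 1 + 1 = 2
depth(g(g(g(e)))) = 1 + depth(g(g(e))) = 1 + 2 = 3
depth(g(g(g(g(e))))) = 1 + depth(g(g(g(e)))) = 1 + 3 = 4

4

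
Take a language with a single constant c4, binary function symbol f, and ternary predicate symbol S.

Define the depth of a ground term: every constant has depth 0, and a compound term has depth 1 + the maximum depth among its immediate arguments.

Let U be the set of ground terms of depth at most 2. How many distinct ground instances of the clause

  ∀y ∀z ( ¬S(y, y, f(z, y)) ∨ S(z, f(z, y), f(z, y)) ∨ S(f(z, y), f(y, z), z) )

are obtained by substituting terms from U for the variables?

Ground terms of depth ≤ 2:
  Write N_k for the number of ground terms of depth ≤ k. A term of depth ≤ k is either a constant or a function symbol applied to arguments of depth ≤ k−1, so N_k = 1 + N_{k-1}^2.
  N_0 = 1
  N_1 = 1 + 1^2 = 2
  N_2 = 1 + 2^2 = 5
  Explicitly: c4, f(c4, c4), f(c4, f(c4, c4)), f(f(c4, c4), c4), f(f(c4, c4), f(c4, c4)).
So there are 5 ground terms available for substitution.
The clause has 2 distinct variables (y, z), each appearing in the body. In the free term algebra distinct substitutions yield syntactically distinct ground instances.
Number of ground instances = 5^2 = 25.

25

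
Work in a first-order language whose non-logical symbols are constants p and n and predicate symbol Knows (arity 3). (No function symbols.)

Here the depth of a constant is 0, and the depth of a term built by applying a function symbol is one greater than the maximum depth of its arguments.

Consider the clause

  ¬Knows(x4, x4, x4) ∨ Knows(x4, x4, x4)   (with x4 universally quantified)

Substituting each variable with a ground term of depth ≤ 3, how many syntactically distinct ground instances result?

2

Ground terms of depth ≤ 3:
  With no function symbols every ground term is a constant, so there are exactly 2 ground terms at every depth bound.
  N_0 = 2
  N_1 = 2
  N_2 = 2
  N_3 = 2
  Explicitly: p, n.
So there are 2 ground terms available for substitution.
The variable x4 ranges independently over the available ground terms, and distinct assignments produce distinct instances.
Number of ground instances = 2.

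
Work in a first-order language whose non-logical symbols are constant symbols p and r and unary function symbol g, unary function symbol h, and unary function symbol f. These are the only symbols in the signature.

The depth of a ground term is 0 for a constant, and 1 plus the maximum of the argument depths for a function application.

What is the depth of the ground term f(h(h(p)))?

depth(h(p)) = 1 + depth(p) = 1 + 0 = 1
depth(h(h(p))) = 1 + depth(h(p)) = 1 + 1 = 2
depth(f(h(h(p)))) = 1 + depth(h(h(p))) = 1 + 2 = 3

3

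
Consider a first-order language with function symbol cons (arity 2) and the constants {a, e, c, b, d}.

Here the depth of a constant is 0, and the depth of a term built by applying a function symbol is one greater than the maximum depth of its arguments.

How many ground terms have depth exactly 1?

Write N_k for the number of ground terms of depth ≤ k. A term of depth ≤ k is either a constant or a function symbol applied to arguments of depth ≤ k−1, so N_k = 5 + N_{k-1}^2.
N_0 = 5
N_1 = 5 + 5^2 = 30
Terms of depth exactly 1: N_1 − N_0 = 30 − 5 = 25.

25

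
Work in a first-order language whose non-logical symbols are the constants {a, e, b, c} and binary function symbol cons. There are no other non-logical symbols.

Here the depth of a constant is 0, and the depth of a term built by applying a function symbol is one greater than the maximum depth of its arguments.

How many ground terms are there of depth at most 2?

404

If N_k denotes the number of depth-≤k ground terms, the 4 constants give N_0 = 4, and each function symbol of arity r contributes N_{k-1}^r new terms at level k: N_k = 4 + N_{k-1}^2.
N_0 = 4
N_1 = 4 + 4^2 = 20
N_2 = 4 + 20^2 = 404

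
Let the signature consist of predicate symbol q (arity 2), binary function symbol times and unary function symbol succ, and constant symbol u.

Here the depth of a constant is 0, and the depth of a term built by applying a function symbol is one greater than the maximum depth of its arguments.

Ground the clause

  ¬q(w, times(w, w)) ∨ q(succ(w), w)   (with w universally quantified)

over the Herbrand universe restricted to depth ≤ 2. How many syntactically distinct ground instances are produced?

13

Ground terms of depth ≤ 2:
  Count level by level. With function symbols times/2, succ/1, the terms of depth ≤ k are the 1 constant together with each function applied to depth-≤(k−1) tuples, so N_k = 1 + N_{k-1}^2 + N_{k-1}.
  N_0 = 1
  N_1 = 1 + 1^2 + 1 = 3
  N_2 = 1 + 3^2 + 3 = 13
So there are 13 ground terms available for substitution.
The body mentions the single quantified variable w; since ground terms form a free algebra, no two substitutions collapse to the same formula.
Number of ground instances = 13.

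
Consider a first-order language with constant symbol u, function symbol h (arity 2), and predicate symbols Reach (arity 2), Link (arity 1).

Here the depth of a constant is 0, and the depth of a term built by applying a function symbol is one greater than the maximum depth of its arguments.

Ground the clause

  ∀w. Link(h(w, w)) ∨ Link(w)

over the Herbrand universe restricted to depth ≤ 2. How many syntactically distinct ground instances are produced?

5

Ground terms of depth ≤ 2:
  Count level by level. With function symbols h/2, the terms of depth ≤ k are the 1 constant together with each function applied to depth-≤(k−1) tuples, so N_k = 1 + N_{k-1}^2.
  N_0 = 1
  N_1 = 1 + 1^2 = 2
  N_2 = 1 + 2^2 = 5
So there are 5 ground terms available for substitution.
The clause has 1 distinct variable (w), which appears in the body. In the free term algebra distinct substitutions yield syntactically distinct ground instances.
Number of ground instances = 5.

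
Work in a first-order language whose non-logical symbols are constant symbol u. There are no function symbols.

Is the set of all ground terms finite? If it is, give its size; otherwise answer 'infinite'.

1

There are no function symbols, so the only ground term is the single constant.
The Herbrand universe is {u}, finite with 1 element.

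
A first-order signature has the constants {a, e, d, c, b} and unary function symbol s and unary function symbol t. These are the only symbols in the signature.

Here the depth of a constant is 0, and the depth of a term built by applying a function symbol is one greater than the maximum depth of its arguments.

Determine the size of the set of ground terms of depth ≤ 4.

Count level by level. With function symbols s/1, t/1, the terms of depth ≤ k are the 5 constants together with each function applied to depth-≤(k−1) tuples, so N_k = 5 + N_{k-1} + N_{k-1}.
N_0 = 5
N_1 = 5 + 5 + 5 = 15
N_2 = 5 + 15 + 15 = 35
N_3 = 5 + 35 + 35 = 75
N_4 = 5 + 75 + 75 = 155

155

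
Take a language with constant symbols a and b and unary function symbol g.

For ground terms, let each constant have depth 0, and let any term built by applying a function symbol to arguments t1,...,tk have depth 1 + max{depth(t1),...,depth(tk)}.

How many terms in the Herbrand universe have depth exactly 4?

Let N_k = |{terms of depth ≤ k}|. Then N_0 = 2 and N_k = 2 + N_{k-1} for k ≥ 1 (one summand per function symbol, arity giving the exponent).
N_0 = 2
N_1 = 2 + 2 = 4
N_2 = 2 + 4 = 6
N_3 = 2 + 6 = 8
N_4 = 2 + 8 = 10
Terms of depth exactly 4: N_4 − N_3 = 10 − 8 = 2.

2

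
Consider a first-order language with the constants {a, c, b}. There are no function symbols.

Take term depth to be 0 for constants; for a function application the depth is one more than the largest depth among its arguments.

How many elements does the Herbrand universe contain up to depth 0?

With no function symbols every ground term is a constant, so there are exactly 3 ground terms at every depth bound.
N_0 = 3

3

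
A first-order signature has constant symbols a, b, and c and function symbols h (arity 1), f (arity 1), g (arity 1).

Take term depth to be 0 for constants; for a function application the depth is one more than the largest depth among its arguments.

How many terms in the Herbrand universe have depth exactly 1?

9

Let N_k = |{terms of depth ≤ k}|. Then N_0 = 3 and N_k = 3 + N_{k-1} + N_{k-1} + N_{k-1} for k ≥ 1 (one summand per function symbol, arity giving the exponent).
N_0 = 3
N_1 = 3 + 3 + 3 + 3 = 12
Terms of depth exactly 1: N_1 − N_0 = 12 − 3 = 9.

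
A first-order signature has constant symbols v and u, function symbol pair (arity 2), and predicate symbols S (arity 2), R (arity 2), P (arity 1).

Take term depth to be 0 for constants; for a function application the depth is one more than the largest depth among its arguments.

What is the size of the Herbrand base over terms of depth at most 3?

First count ground terms of depth ≤ 3.
If N_k denotes the number of depth-≤k ground terms, the 2 constants give N_0 = 2, and each function symbol of arity r contributes N_{k-1}^r new terms at level k: N_k = 2 + N_{k-1}^2.
N_0 = 2
N_1 = 2 + 2^2 = 6
N_2 = 2 + 6^2 = 38
N_3 = 2 + 38^2 = 1446
So |H| = 1446.
Ground atoms are formed by filling each argument slot of a predicate with a term from H, so an r-ary predicate gives |H|^r atoms:
  S: 1446^2 = 2090916;  R: 1446^2 = 2090916;  P: 1446
Total ground atoms: 2090916 + 2090916 + 1446 = 4183278.

4183278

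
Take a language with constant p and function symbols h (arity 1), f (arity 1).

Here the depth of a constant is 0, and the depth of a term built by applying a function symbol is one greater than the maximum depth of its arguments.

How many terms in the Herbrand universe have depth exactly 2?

4

If N_k denotes the number of depth-≤k ground terms, the 1 constant gives N_0 = 1, and each function symbol of arity r contributes N_{k-1}^r new terms at level k: N_k = 1 + N_{k-1} + N_{k-1}.
N_0 = 1
N_1 = 1 + 1 + 1 = 3
N_2 = 1 + 3 + 3 = 7
Terms of depth exactly 2: N_2 − N_1 = 7 − 3 = 4.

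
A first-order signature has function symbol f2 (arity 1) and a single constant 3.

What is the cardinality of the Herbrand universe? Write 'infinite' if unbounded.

The signature has at least one function symbol (f2, arity 1) and at least one constant (3).
Iterating f2 gives infinitely many distinct ground terms: 3, f2(3), f2(f2(3)), ...
So the Herbrand universe is infinite.

infinite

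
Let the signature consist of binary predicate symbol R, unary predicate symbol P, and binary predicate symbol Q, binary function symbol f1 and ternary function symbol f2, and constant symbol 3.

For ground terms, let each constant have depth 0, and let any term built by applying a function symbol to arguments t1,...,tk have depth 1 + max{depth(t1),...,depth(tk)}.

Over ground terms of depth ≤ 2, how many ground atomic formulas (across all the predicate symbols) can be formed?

2775

First count ground terms of depth ≤ 2.
Let N_k = |{terms of depth ≤ k}|. Then N_0 = 1 and N_k = 1 + N_{k-1}^2 + N_{k-1}^3 for k ≥ 1 (one summand per function symbol, arity giving the exponent).
N_0 = 1
N_1 = 1 + 1^2 + 1^3 = 3
N_2 = 1 + 3^2 + 3^3 = 37
So |H| = 37.
Ground atoms are formed by filling each argument slot of a predicate with a term from H, so an r-ary predicate gives |H|^r atoms:
  R: 37^2 = 1369;  P: 37;  Q: 37^2 = 1369
Total ground atoms: 1369 + 37 + 1369 = 2775.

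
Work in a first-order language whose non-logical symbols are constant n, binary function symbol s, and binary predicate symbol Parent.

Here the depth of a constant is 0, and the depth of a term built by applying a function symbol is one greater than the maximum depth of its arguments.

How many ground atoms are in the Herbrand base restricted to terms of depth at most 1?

First count ground terms of depth ≤ 1.
Let N_k count ground terms of depth at most k. Each non-constant term of depth ≤ k is some function symbol applied to depth-≤(k−1) arguments, giving N_k = 1 + N_{k-1}^2.
N_0 = 1
N_1 = 1 + 1^2 = 2
So |H| = 2.
A ground atom is a predicate applied to a tuple of terms from H, so the count is the sum over predicates of |H|^arity:
  Parent: 2^2 = 4
Total ground atoms: 4.

4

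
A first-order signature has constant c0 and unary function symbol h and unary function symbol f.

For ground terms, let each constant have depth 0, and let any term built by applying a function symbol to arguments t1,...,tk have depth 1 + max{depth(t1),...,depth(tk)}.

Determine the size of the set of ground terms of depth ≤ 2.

7

Count level by level. With function symbols h/1, f/1, the terms of depth ≤ k are the 1 constant together with each function applied to depth-≤(k−1) tuples, so N_k = 1 + N_{k-1} + N_{k-1}.
N_0 = 1
N_1 = 1 + 1 + 1 = 3
N_2 = 1 + 3 + 3 = 7
Explicitly: c0, h(c0), h(h(c0)), h(f(c0)), f(c0), f(h(c0)), f(f(c0)).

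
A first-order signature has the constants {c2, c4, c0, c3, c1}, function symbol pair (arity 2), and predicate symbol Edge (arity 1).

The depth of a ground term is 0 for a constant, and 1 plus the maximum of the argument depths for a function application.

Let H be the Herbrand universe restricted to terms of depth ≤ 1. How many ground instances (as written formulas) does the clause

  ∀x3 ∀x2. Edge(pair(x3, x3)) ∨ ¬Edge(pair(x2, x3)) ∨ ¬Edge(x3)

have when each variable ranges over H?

Ground terms of depth ≤ 1:
  If N_k denotes the number of depth-≤k ground terms, the 5 constants give N_0 = 5, and each function symbol of arity r contributes N_{k-1}^r new terms at level k: N_k = 5 + N_{k-1}^2.
  N_0 = 5
  N_1 = 5 + 5^2 = 30
So there are 30 ground terms available for substitution.
Each of x3, x2 ranges independently over the available ground terms, and distinct assignments produce distinct instances.
Number of ground instances = 30^2 = 900.

900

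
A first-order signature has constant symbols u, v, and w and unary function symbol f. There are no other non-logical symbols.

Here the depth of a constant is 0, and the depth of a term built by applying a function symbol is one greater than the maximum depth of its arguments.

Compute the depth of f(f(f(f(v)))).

depth(f(v)) = 1 + depth(v) = 1 + 0 = 1
depth(f(f(v))) = 1 + depth(f(v)) = 1 + 1 = 2
depth(f(f(f(v)))) = 1 + depth(f(f(v))) = 1 + 2 = 3
depth(f(f(f(f(v))))) = 1 + depth(f(f(f(v)))) = 1 + 3 = 4

4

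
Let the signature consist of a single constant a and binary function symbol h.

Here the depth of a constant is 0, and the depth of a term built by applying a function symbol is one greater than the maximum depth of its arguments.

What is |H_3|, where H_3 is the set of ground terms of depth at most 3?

26

Count level by level. With function symbols h/2, the terms of depth ≤ k are the 1 constant together with each function applied to depth-≤(k−1) tuples, so N_k = 1 + N_{k-1}^2.
N_0 = 1
N_1 = 1 + 1^2 = 2
N_2 = 1 + 2^2 = 5
N_3 = 1 + 5^2 = 26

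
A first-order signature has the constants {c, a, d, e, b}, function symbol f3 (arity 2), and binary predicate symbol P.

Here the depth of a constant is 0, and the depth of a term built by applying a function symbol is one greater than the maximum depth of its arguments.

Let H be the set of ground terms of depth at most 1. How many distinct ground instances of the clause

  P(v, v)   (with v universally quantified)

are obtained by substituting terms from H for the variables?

Ground terms of depth ≤ 1:
  If N_k denotes the number of depth-≤k ground terms, the 5 constants give N_0 = 5, and each function symbol of arity r contributes N_{k-1}^r new terms at level k: N_k = 5 + N_{k-1}^2.
  N_0 = 5
  N_1 = 5 + 5^2 = 30
So there are 30 ground terms available for substitution.
The body mentions the single quantified variable v; since ground terms form a free algebra, no two substitutions collapse to the same formula.
Number of ground instances = 30.

30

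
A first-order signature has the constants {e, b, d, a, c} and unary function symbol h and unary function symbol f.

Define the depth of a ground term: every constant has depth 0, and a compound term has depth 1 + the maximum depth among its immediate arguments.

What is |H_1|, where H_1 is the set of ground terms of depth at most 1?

15

Write N_k for the number of ground terms of depth ≤ k. A term of depth ≤ k is either a constant or a function symbol applied to arguments of depth ≤ k−1, so N_k = 5 + N_{k-1} + N_{k-1}.
N_0 = 5
N_1 = 5 + 5 + 5 = 15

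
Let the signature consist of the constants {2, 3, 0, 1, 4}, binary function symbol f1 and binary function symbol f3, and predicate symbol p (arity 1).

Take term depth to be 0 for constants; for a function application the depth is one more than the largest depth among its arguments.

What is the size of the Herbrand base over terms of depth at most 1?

First count ground terms of depth ≤ 1.
Let N_k = |{terms of depth ≤ k}|. Then N_0 = 5 and N_k = 5 + N_{k-1}^2 + N_{k-1}^2 for k ≥ 1 (one summand per function symbol, arity giving the exponent).
N_0 = 5
N_1 = 5 + 5^2 + 5^2 = 55
So |H| = 55.
For each predicate symbol, the number of ground atoms is |H| raised to its arity; summing:
  p: 55
Total ground atoms: 55.

55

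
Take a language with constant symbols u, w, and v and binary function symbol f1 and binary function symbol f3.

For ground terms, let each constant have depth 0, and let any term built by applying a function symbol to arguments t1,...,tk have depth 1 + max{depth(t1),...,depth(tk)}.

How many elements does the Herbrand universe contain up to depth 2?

885

Count level by level. With function symbols f1/2, f3/2, the terms of depth ≤ k are the 3 constants together with each function applied to depth-≤(k−1) tuples, so N_k = 3 + N_{k-1}^2 + N_{k-1}^2.
N_0 = 3
N_1 = 3 + 3^2 + 3^2 = 21
N_2 = 3 + 21^2 + 21^2 = 885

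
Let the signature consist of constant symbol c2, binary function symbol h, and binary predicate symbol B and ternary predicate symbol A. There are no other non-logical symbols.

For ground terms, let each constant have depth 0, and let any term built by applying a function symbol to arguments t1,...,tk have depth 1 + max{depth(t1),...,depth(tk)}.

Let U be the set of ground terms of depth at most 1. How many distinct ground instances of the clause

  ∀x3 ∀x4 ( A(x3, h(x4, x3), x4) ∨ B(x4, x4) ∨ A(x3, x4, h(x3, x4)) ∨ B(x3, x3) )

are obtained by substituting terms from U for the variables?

Ground terms of depth ≤ 1:
  Let N_k count ground terms of depth at most k. Each non-constant term of depth ≤ k is some function symbol applied to depth-≤(k−1) arguments, giving N_k = 1 + N_{k-1}^2.
  N_0 = 1
  N_1 = 1 + 1^2 = 2
  Explicitly: c2, h(c2, c2).
So there are 2 ground terms available for substitution.
The clause has 2 distinct variables (x3, x4), each appearing in the body. In the free term algebra distinct substitutions yield syntactically distinct ground instances.
Number of ground instances = 2^2 = 4.

4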